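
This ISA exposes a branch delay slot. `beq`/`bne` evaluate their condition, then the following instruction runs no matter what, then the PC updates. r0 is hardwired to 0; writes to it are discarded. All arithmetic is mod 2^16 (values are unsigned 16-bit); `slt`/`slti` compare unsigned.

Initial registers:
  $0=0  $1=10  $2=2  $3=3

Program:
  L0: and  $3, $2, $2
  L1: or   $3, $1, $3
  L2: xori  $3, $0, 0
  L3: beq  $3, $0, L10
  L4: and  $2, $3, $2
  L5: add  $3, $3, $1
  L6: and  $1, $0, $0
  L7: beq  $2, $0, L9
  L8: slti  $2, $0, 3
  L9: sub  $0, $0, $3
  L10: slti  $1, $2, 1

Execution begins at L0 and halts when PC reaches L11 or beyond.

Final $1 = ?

1

#0 and  $3, $2, $2 ; 0/10/2/2
#1 or   $3, $1, $3 ; 0/10/2/10
#2 xori  $3, $0, 0 ; 0/10/2/0
#3 beq  $3, $0, L10 ; 0/10/2/0 ; →target
#4 and  $2, $3, $2 ; 0/10/0/0
#10 slti  $1, $2, 1 ; 0/1/0/0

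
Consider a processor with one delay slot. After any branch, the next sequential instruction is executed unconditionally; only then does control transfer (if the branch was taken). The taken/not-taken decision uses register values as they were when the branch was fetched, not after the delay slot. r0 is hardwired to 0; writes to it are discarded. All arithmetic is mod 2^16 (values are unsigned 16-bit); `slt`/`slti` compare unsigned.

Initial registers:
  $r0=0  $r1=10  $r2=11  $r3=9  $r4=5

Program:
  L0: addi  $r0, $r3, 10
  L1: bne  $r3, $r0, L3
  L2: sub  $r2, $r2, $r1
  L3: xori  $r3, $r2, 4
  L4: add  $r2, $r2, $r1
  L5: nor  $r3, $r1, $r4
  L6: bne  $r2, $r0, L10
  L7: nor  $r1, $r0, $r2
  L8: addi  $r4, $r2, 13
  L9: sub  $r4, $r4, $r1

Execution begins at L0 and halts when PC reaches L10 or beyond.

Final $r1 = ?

  step pc=0: addi  $r0, $r3, 10  regs=(0,10,11,9,5)
  step pc=1: bne  $r3, $r0, L3  cond=T  regs=(0,10,11,9,5)
  step pc=2: sub  $r2, $r2, $r1  regs=(0,10,1,9,5)
  step pc=3: xori  $r3, $r2, 4  regs=(0,10,1,5,5)
  step pc=4: add  $r2, $r2, $r1  regs=(0,10,11,5,5)
  step pc=5: nor  $r3, $r1, $r4  regs=(0,10,11,65520,5)
  step pc=6: bne  $r2, $r0, L10  cond=T  regs=(0,10,11,65520,5)
  step pc=7: nor  $r1, $r0, $r2  regs=(0,65524,11,65520,5)

65524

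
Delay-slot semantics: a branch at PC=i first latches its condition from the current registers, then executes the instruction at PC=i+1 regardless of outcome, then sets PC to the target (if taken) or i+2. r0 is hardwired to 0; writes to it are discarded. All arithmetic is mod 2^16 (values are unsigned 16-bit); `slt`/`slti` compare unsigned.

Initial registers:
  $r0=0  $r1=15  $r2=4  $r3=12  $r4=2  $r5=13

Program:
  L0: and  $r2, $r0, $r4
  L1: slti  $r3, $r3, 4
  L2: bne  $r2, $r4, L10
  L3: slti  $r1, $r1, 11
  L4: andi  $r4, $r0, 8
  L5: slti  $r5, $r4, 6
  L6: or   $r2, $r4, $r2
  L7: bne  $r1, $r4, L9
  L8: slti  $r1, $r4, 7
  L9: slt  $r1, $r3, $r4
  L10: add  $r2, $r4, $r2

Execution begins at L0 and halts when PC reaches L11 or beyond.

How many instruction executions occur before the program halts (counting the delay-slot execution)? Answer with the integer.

[0] and  $r2, $r0, $r4  →  {$r0:0, $r1:15, $r2:0, $r3:12, $r4:2, $r5:13}
[1] slti  $r3, $r3, 4  →  {$r0:0, $r1:15, $r2:0, $r3:0, $r4:2, $r5:13}
[2] bne  $r2, $r4, L10  →  {$r0:0, $r1:15, $r2:0, $r3:0, $r4:2, $r5:13}  ⟨branch taken⟩
[3] slti  $r1, $r1, 11  →  {$r0:0, $r1:0, $r2:0, $r3:0, $r4:2, $r5:13}
[10] add  $r2, $r4, $r2  →  {$r0:0, $r1:0, $r2:2, $r3:0, $r4:2, $r5:13}

5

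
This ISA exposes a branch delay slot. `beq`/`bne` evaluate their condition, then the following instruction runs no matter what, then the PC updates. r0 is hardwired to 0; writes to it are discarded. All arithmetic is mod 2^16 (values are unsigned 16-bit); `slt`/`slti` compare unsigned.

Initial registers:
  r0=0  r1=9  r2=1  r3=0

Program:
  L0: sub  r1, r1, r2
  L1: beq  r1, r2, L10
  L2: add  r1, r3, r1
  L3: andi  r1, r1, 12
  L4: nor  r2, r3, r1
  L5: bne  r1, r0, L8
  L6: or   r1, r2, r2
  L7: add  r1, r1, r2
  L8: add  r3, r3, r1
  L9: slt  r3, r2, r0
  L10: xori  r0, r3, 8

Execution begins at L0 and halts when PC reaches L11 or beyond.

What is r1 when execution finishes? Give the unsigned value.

PC=0  sub  r1, r1, r2        | r0=0 r1=8 r2=1 r3=0
PC=1  beq  r1, r2, L10       | r0=0 r1=8 r2=1 r3=0  [not taken]
PC=2  add  r1, r3, r1        | r0=0 r1=8 r2=1 r3=0
PC=3  andi  r1, r1, 12       | r0=0 r1=8 r2=1 r3=0
PC=4  nor  r2, r3, r1        | r0=0 r1=8 r2=65527 r3=0
PC=5  bne  r1, r0, L8        | r0=0 r1=8 r2=65527 r3=0  [TAKEN]
PC=6  or   r1, r2, r2        | r0=0 r1=65527 r2=65527 r3=0
PC=8  add  r3, r3, r1        | r0=0 r1=65527 r2=65527 r3=65527
PC=9  slt  r3, r2, r0        | r0=0 r1=65527 r2=65527 r3=0
PC=10 xori  r0, r3, 8        | r0=0 r1=65527 r2=65527 r3=0

65527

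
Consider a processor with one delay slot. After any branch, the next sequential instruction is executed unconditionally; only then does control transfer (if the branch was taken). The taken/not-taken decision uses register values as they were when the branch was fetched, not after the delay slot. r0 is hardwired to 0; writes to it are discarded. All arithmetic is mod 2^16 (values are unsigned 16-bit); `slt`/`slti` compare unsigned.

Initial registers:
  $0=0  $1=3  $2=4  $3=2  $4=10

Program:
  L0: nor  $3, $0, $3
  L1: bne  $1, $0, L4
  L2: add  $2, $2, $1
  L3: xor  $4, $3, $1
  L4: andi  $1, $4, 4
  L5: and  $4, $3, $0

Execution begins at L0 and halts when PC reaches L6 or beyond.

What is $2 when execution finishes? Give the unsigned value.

  step pc=0: nor  $3, $0, $3  regs=(0,3,4,65533,10)
  step pc=1: bne  $1, $0, L4  cond=T  regs=(0,3,4,65533,10)
  step pc=2: add  $2, $2, $1  regs=(0,3,7,65533,10)
  step pc=4: andi  $1, $4, 4  regs=(0,0,7,65533,10)
  step pc=5: and  $4, $3, $0  regs=(0,0,7,65533,0)

7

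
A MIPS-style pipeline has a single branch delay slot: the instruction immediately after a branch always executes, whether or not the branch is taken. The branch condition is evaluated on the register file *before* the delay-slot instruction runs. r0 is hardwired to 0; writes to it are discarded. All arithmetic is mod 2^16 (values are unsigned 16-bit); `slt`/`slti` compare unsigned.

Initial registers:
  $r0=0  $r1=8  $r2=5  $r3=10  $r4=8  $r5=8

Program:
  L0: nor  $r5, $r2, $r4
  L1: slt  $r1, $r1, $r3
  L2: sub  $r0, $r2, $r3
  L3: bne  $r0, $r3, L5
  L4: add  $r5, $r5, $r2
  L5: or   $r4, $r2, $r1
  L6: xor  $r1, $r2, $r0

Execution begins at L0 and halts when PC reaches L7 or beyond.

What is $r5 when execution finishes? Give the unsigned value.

PC=0  nor  $r5, $r2, $r4     | $r0=0 $r1=8 $r2=5 $r3=10 $r4=8 $r5=65522
PC=1  slt  $r1, $r1, $r3     | $r0=0 $r1=1 $r2=5 $r3=10 $r4=8 $r5=65522
PC=2  sub  $r0, $r2, $r3     | $r0=0 $r1=1 $r2=5 $r3=10 $r4=8 $r5=65522
PC=3  bne  $r0, $r3, L5      | $r0=0 $r1=1 $r2=5 $r3=10 $r4=8 $r5=65522  [TAKEN]
PC=4  add  $r5, $r5, $r2     | $r0=0 $r1=1 $r2=5 $r3=10 $r4=8 $r5=65527
PC=5  or   $r4, $r2, $r1     | $r0=0 $r1=1 $r2=5 $r3=10 $r4=5 $r5=65527
PC=6  xor  $r1, $r2, $r0     | $r0=0 $r1=5 $r2=5 $r3=10 $r4=5 $r5=65527

65527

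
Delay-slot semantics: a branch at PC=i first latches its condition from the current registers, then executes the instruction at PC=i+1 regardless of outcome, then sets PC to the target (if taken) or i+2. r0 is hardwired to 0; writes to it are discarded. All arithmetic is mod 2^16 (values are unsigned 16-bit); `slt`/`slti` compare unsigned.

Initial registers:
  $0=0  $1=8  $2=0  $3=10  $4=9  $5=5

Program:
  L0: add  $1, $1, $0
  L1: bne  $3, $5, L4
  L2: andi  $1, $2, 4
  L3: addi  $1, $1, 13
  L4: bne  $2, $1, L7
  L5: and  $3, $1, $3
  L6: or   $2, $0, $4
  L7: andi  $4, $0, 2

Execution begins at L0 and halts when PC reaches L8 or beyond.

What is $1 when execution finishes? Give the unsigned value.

  step pc=0: add  $1, $1, $0  regs=(0,8,0,10,9,5)
  step pc=1: bne  $3, $5, L4  cond=T  regs=(0,8,0,10,9,5)
  step pc=2: andi  $1, $2, 4  regs=(0,0,0,10,9,5)
  step pc=4: bne  $2, $1, L7  cond=F  regs=(0,0,0,10,9,5)
  step pc=5: and  $3, $1, $3  regs=(0,0,0,0,9,5)
  step pc=6: or   $2, $0, $4  regs=(0,0,9,0,9,5)
  step pc=7: andi  $4, $0, 2  regs=(0,0,9,0,0,5)

0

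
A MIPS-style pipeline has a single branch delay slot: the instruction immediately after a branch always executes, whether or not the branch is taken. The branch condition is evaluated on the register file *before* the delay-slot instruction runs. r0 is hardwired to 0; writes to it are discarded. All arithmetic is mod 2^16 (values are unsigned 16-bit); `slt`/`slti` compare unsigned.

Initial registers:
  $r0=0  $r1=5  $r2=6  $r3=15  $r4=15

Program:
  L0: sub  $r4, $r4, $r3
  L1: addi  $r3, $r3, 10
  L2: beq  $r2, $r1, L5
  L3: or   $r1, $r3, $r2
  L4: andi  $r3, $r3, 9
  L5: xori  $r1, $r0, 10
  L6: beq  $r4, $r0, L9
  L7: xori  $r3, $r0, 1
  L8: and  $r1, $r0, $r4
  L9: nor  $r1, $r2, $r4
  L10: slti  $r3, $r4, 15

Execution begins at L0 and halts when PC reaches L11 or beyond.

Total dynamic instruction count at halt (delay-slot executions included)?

#0 sub  $r4, $r4, $r3 ; 0/5/6/15/0
#1 addi  $r3, $r3, 10 ; 0/5/6/25/0
#2 beq  $r2, $r1, L5 ; 0/5/6/25/0 ; →fallthru
#3 or   $r1, $r3, $r2 ; 0/31/6/25/0
#4 andi  $r3, $r3, 9 ; 0/31/6/9/0
#5 xori  $r1, $r0, 10 ; 0/10/6/9/0
#6 beq  $r4, $r0, L9 ; 0/10/6/9/0 ; →target
#7 xori  $r3, $r0, 1 ; 0/10/6/1/0
#9 nor  $r1, $r2, $r4 ; 0/65529/6/1/0
#10 slti  $r3, $r4, 15 ; 0/65529/6/1/0

10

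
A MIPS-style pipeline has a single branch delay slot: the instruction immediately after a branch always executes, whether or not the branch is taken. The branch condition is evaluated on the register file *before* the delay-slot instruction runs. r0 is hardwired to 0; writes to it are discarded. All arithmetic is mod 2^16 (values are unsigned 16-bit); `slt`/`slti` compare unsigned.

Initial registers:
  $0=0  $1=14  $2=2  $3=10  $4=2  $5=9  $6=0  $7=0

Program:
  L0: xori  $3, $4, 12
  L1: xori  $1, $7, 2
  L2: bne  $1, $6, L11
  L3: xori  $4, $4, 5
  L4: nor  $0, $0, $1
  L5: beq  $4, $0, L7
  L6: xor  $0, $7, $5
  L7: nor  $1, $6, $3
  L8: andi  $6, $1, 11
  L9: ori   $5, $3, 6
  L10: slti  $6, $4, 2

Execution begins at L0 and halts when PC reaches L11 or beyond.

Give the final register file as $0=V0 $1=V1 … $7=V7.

PC=0  xori  $3, $4, 12       | $0=0 $1=14 $2=2 $3=14 $4=2 $5=9 $6=0 $7=0
PC=1  xori  $1, $7, 2        | $0=0 $1=2 $2=2 $3=14 $4=2 $5=9 $6=0 $7=0
PC=2  bne  $1, $6, L11       | $0=0 $1=2 $2=2 $3=14 $4=2 $5=9 $6=0 $7=0  [TAKEN]
PC=3  xori  $4, $4, 5        | $0=0 $1=2 $2=2 $3=14 $4=7 $5=9 $6=0 $7=0

$0=0 $1=2 $2=2 $3=14 $4=7 $5=9 $6=0 $7=0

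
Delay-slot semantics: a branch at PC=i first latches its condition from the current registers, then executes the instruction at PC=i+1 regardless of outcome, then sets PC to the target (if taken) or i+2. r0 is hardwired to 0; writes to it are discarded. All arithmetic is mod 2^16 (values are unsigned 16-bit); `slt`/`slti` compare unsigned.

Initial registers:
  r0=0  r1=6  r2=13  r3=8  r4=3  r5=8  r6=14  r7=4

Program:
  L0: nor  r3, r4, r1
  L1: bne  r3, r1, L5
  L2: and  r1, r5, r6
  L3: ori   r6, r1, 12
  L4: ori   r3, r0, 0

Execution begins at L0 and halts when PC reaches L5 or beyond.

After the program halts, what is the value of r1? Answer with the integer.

  step pc=0: nor  r3, r4, r1  regs=(0,6,13,65528,3,8,14,4)
  step pc=1: bne  r3, r1, L5  cond=T  regs=(0,6,13,65528,3,8,14,4)
  step pc=2: and  r1, r5, r6  regs=(0,8,13,65528,3,8,14,4)

8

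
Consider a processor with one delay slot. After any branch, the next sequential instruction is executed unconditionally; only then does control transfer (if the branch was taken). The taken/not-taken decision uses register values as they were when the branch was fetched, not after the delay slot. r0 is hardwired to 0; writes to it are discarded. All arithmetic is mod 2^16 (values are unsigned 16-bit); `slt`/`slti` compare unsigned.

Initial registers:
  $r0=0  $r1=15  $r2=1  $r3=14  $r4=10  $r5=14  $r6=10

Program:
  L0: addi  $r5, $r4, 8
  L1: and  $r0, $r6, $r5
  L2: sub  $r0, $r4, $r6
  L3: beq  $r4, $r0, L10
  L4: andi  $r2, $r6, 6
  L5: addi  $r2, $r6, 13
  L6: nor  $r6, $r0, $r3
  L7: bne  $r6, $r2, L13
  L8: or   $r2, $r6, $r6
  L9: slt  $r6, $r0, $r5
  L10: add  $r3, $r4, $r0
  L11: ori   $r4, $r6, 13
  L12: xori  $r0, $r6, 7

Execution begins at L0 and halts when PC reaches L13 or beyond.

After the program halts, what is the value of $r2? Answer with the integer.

[0] addi  $r5, $r4, 8  →  {$r0:0, $r1:15, $r2:1, $r3:14, $r4:10, $r5:18, $r6:10}
[1] and  $r0, $r6, $r5  →  {$r0:0, $r1:15, $r2:1, $r3:14, $r4:10, $r5:18, $r6:10}
[2] sub  $r0, $r4, $r6  →  {$r0:0, $r1:15, $r2:1, $r3:14, $r4:10, $r5:18, $r6:10}
[3] beq  $r4, $r0, L10  →  {$r0:0, $r1:15, $r2:1, $r3:14, $r4:10, $r5:18, $r6:10}  ⟨branch fallthrough⟩
[4] andi  $r2, $r6, 6  →  {$r0:0, $r1:15, $r2:2, $r3:14, $r4:10, $r5:18, $r6:10}
[5] addi  $r2, $r6, 13  →  {$r0:0, $r1:15, $r2:23, $r3:14, $r4:10, $r5:18, $r6:10}
[6] nor  $r6, $r0, $r3  →  {$r0:0, $r1:15, $r2:23, $r3:14, $r4:10, $r5:18, $r6:65521}
[7] bne  $r6, $r2, L13  →  {$r0:0, $r1:15, $r2:23, $r3:14, $r4:10, $r5:18, $r6:65521}  ⟨branch taken⟩
[8] or   $r2, $r6, $r6  →  {$r0:0, $r1:15, $r2:65521, $r3:14, $r4:10, $r5:18, $r6:65521}

65521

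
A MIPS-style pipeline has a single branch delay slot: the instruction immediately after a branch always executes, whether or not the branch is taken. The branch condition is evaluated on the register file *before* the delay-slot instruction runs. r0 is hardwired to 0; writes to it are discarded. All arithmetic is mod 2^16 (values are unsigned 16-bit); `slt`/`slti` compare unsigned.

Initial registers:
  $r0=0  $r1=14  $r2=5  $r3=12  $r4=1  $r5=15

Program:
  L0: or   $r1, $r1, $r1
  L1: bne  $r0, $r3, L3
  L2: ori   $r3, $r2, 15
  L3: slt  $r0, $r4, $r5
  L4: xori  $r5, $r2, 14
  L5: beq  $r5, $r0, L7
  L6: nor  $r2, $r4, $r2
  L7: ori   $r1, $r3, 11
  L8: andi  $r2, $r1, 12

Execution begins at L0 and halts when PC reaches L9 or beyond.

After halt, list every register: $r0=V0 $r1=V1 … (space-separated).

$r0=0 $r1=15 $r2=12 $r3=15 $r4=1 $r5=11

  step pc=0: or   $r1, $r1, $r1  regs=(0,14,5,12,1,15)
  step pc=1: bne  $r0, $r3, L3  cond=T  regs=(0,14,5,12,1,15)
  step pc=2: ori   $r3, $r2, 15  regs=(0,14,5,15,1,15)
  step pc=3: slt  $r0, $r4, $r5  regs=(0,14,5,15,1,15)
  step pc=4: xori  $r5, $r2, 14  regs=(0,14,5,15,1,11)
  step pc=5: beq  $r5, $r0, L7  cond=F  regs=(0,14,5,15,1,11)
  step pc=6: nor  $r2, $r4, $r2  regs=(0,14,65530,15,1,11)
  step pc=7: ori   $r1, $r3, 11  regs=(0,15,65530,15,1,11)
  step pc=8: andi  $r2, $r1, 12  regs=(0,15,12,15,1,11)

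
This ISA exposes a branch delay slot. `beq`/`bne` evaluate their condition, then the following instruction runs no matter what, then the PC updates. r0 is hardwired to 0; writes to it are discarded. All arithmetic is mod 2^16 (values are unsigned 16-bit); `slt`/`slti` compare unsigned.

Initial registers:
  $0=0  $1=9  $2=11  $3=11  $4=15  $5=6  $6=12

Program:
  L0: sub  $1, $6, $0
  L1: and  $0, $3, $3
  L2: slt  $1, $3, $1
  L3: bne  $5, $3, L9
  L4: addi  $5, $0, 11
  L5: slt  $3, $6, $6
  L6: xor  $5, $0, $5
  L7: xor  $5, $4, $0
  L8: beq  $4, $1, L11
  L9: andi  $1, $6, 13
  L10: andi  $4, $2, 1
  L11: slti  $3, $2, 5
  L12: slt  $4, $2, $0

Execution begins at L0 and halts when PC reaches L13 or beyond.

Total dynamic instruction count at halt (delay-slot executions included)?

#0 sub  $1, $6, $0 ; 0/12/11/11/15/6/12
#1 and  $0, $3, $3 ; 0/12/11/11/15/6/12
#2 slt  $1, $3, $1 ; 0/1/11/11/15/6/12
#3 bne  $5, $3, L9 ; 0/1/11/11/15/6/12 ; →target
#4 addi  $5, $0, 11 ; 0/1/11/11/15/11/12
#9 andi  $1, $6, 13 ; 0/12/11/11/15/11/12
#10 andi  $4, $2, 1 ; 0/12/11/11/1/11/12
#11 slti  $3, $2, 5 ; 0/12/11/0/1/11/12
#12 slt  $4, $2, $0 ; 0/12/11/0/0/11/12

9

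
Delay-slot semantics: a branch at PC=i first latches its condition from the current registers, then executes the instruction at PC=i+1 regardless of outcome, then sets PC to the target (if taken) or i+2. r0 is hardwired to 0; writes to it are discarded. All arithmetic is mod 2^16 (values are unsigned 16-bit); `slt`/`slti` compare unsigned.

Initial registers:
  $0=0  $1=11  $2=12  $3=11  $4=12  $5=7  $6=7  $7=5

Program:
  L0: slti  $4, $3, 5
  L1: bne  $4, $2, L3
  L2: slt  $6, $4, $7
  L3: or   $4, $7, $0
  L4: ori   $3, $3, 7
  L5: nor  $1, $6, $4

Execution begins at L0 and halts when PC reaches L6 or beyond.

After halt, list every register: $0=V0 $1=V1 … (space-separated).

[0] slti  $4, $3, 5  →  {$0:0, $1:11, $2:12, $3:11, $4:0, $5:7, $6:7, $7:5}
[1] bne  $4, $2, L3  →  {$0:0, $1:11, $2:12, $3:11, $4:0, $5:7, $6:7, $7:5}  ⟨branch taken⟩
[2] slt  $6, $4, $7  →  {$0:0, $1:11, $2:12, $3:11, $4:0, $5:7, $6:1, $7:5}
[3] or   $4, $7, $0  →  {$0:0, $1:11, $2:12, $3:11, $4:5, $5:7, $6:1, $7:5}
[4] ori   $3, $3, 7  →  {$0:0, $1:11, $2:12, $3:15, $4:5, $5:7, $6:1, $7:5}
[5] nor  $1, $6, $4  →  {$0:0, $1:65530, $2:12, $3:15, $4:5, $5:7, $6:1, $7:5}

$0=0 $1=65530 $2=12 $3=15 $4=5 $5=7 $6=1 $7=5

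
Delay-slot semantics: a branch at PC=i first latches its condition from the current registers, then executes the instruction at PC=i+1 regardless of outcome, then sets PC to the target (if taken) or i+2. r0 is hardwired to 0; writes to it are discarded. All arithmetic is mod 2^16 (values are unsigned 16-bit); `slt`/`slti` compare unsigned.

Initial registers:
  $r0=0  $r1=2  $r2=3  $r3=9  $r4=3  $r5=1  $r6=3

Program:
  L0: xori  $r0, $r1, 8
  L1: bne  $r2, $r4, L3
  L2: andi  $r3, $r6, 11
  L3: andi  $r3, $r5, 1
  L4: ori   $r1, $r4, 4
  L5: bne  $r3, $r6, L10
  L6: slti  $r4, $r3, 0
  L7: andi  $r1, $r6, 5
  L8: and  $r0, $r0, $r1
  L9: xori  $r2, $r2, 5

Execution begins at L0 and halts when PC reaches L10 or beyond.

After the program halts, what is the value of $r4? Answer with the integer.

0

PC=0  xori  $r0, $r1, 8      | $r0=0 $r1=2 $r2=3 $r3=9 $r4=3 $r5=1 $r6=3
PC=1  bne  $r2, $r4, L3      | $r0=0 $r1=2 $r2=3 $r3=9 $r4=3 $r5=1 $r6=3  [not taken]
PC=2  andi  $r3, $r6, 11     | $r0=0 $r1=2 $r2=3 $r3=3 $r4=3 $r5=1 $r6=3
PC=3  andi  $r3, $r5, 1      | $r0=0 $r1=2 $r2=3 $r3=1 $r4=3 $r5=1 $r6=3
PC=4  ori   $r1, $r4, 4      | $r0=0 $r1=7 $r2=3 $r3=1 $r4=3 $r5=1 $r6=3
PC=5  bne  $r3, $r6, L10     | $r0=0 $r1=7 $r2=3 $r3=1 $r4=3 $r5=1 $r6=3  [TAKEN]
PC=6  slti  $r4, $r3, 0      | $r0=0 $r1=7 $r2=3 $r3=1 $r4=0 $r5=1 $r6=3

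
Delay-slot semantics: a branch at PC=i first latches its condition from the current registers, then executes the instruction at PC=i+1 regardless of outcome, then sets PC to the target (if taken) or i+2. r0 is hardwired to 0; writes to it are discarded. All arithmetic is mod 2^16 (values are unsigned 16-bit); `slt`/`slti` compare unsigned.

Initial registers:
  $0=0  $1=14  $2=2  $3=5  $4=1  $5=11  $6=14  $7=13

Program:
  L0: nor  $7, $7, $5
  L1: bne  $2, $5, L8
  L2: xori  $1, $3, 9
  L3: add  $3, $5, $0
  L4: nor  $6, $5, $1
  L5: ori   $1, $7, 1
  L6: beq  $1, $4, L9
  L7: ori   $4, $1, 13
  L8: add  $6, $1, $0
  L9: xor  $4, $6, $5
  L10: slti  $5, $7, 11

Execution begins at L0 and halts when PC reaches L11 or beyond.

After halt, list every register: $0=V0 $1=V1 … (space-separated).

$0=0 $1=12 $2=2 $3=5 $4=7 $5=0 $6=12 $7=65520

#0 nor  $7, $7, $5 ; 0/14/2/5/1/11/14/65520
#1 bne  $2, $5, L8 ; 0/14/2/5/1/11/14/65520 ; →target
#2 xori  $1, $3, 9 ; 0/12/2/5/1/11/14/65520
#8 add  $6, $1, $0 ; 0/12/2/5/1/11/12/65520
#9 xor  $4, $6, $5 ; 0/12/2/5/7/11/12/65520
#10 slti  $5, $7, 11 ; 0/12/2/5/7/0/12/65520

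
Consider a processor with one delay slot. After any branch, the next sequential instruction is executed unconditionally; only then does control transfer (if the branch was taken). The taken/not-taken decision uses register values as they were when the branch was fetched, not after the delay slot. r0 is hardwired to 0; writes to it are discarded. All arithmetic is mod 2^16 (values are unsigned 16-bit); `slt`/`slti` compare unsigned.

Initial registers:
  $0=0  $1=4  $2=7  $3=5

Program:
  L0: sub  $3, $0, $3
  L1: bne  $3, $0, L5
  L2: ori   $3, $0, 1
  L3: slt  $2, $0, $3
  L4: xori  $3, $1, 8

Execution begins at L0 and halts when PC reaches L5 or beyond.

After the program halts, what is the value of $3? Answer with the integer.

1

[0] sub  $3, $0, $3  →  {$0:0, $1:4, $2:7, $3:65531}
[1] bne  $3, $0, L5  →  {$0:0, $1:4, $2:7, $3:65531}  ⟨branch taken⟩
[2] ori   $3, $0, 1  →  {$0:0, $1:4, $2:7, $3:1}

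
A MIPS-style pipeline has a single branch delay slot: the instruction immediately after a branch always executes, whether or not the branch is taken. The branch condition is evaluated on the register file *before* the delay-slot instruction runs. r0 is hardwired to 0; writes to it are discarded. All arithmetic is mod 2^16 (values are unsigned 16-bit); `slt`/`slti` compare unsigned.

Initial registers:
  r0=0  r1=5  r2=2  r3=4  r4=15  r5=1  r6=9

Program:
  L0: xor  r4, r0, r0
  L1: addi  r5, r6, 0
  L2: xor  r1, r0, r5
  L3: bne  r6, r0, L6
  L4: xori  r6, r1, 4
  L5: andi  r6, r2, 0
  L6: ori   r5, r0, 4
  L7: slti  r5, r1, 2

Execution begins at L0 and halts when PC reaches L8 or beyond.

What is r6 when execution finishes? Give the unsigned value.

13

#0 xor  r4, r0, r0 ; 0/5/2/4/0/1/9
#1 addi  r5, r6, 0 ; 0/5/2/4/0/9/9
#2 xor  r1, r0, r5 ; 0/9/2/4/0/9/9
#3 bne  r6, r0, L6 ; 0/9/2/4/0/9/9 ; →target
#4 xori  r6, r1, 4 ; 0/9/2/4/0/9/13
#6 ori   r5, r0, 4 ; 0/9/2/4/0/4/13
#7 slti  r5, r1, 2 ; 0/9/2/4/0/0/13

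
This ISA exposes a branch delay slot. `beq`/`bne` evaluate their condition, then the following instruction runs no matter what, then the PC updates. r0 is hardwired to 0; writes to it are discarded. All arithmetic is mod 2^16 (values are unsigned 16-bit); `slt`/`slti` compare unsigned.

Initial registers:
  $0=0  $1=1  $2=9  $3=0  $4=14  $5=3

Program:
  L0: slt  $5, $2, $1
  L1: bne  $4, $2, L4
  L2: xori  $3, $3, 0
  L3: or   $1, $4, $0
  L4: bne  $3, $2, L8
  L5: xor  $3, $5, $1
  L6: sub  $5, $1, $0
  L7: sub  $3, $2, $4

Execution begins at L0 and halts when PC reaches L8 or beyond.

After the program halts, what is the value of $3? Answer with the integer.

PC=0  slt  $5, $2, $1        | $0=0 $1=1 $2=9 $3=0 $4=14 $5=0
PC=1  bne  $4, $2, L4        | $0=0 $1=1 $2=9 $3=0 $4=14 $5=0  [TAKEN]
PC=2  xori  $3, $3, 0        | $0=0 $1=1 $2=9 $3=0 $4=14 $5=0
PC=4  bne  $3, $2, L8        | $0=0 $1=1 $2=9 $3=0 $4=14 $5=0  [TAKEN]
PC=5  xor  $3, $5, $1        | $0=0 $1=1 $2=9 $3=1 $4=14 $5=0

1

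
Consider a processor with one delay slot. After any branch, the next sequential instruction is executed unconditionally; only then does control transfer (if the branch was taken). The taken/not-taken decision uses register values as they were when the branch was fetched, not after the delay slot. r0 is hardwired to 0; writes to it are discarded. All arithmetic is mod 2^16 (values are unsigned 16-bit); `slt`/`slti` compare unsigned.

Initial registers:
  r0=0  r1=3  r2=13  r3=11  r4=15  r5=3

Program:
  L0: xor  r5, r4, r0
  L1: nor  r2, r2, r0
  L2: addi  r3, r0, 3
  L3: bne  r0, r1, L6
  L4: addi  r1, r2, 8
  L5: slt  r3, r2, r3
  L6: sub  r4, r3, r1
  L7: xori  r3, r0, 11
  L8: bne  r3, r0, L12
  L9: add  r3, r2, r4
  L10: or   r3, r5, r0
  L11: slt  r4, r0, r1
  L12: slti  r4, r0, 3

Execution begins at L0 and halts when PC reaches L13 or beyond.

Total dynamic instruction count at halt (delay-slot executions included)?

#0 xor  r5, r4, r0 ; 0/3/13/11/15/15
#1 nor  r2, r2, r0 ; 0/3/65522/11/15/15
#2 addi  r3, r0, 3 ; 0/3/65522/3/15/15
#3 bne  r0, r1, L6 ; 0/3/65522/3/15/15 ; →target
#4 addi  r1, r2, 8 ; 0/65530/65522/3/15/15
#6 sub  r4, r3, r1 ; 0/65530/65522/3/9/15
#7 xori  r3, r0, 11 ; 0/65530/65522/11/9/15
#8 bne  r3, r0, L12 ; 0/65530/65522/11/9/15 ; →target
#9 add  r3, r2, r4 ; 0/65530/65522/65531/9/15
#12 slti  r4, r0, 3 ; 0/65530/65522/65531/1/15

10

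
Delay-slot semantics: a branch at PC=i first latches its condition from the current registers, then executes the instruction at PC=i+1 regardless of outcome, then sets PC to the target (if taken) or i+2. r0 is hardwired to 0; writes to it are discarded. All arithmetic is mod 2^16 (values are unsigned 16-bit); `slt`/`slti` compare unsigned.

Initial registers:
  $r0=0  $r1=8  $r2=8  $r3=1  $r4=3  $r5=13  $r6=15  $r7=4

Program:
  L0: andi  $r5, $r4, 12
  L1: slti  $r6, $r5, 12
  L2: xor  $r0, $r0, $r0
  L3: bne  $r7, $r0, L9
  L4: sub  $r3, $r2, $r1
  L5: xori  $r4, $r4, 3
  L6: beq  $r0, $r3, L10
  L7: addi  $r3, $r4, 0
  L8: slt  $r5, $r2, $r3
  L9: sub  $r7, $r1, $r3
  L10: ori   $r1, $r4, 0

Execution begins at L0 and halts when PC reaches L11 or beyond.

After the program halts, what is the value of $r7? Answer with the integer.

#0 andi  $r5, $r4, 12 ; 0/8/8/1/3/0/15/4
#1 slti  $r6, $r5, 12 ; 0/8/8/1/3/0/1/4
#2 xor  $r0, $r0, $r0 ; 0/8/8/1/3/0/1/4
#3 bne  $r7, $r0, L9 ; 0/8/8/1/3/0/1/4 ; →target
#4 sub  $r3, $r2, $r1 ; 0/8/8/0/3/0/1/4
#9 sub  $r7, $r1, $r3 ; 0/8/8/0/3/0/1/8
#10 ori   $r1, $r4, 0 ; 0/3/8/0/3/0/1/8

8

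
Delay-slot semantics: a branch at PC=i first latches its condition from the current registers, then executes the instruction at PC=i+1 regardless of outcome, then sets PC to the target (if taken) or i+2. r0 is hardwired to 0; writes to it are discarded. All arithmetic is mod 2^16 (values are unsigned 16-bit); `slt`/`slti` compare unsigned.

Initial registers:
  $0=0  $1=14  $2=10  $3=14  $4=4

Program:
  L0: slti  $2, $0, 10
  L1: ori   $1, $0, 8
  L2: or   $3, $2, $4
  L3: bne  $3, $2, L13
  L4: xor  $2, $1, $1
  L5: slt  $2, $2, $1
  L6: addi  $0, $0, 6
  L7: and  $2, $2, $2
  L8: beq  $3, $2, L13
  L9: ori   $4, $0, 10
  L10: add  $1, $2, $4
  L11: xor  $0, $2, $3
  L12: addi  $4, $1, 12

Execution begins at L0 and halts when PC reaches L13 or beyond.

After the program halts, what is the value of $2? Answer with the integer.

0

#0 slti  $2, $0, 10 ; 0/14/1/14/4
#1 ori   $1, $0, 8 ; 0/8/1/14/4
#2 or   $3, $2, $4 ; 0/8/1/5/4
#3 bne  $3, $2, L13 ; 0/8/1/5/4 ; →target
#4 xor  $2, $1, $1 ; 0/8/0/5/4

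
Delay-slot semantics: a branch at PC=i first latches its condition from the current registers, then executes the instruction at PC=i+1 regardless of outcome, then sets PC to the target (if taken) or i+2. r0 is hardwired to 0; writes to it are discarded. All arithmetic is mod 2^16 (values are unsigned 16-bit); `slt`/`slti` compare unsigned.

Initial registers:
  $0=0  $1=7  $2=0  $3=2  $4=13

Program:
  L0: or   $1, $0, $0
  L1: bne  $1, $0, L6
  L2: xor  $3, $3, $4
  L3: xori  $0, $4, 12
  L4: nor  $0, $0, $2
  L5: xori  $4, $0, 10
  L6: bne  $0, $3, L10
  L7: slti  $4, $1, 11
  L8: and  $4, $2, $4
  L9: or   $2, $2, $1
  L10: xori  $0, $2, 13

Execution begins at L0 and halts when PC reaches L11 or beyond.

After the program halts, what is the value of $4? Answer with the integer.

PC=0  or   $1, $0, $0        | $0=0 $1=0 $2=0 $3=2 $4=13
PC=1  bne  $1, $0, L6        | $0=0 $1=0 $2=0 $3=2 $4=13  [not taken]
PC=2  xor  $3, $3, $4        | $0=0 $1=0 $2=0 $3=15 $4=13
PC=3  xori  $0, $4, 12       | $0=0 $1=0 $2=0 $3=15 $4=13
PC=4  nor  $0, $0, $2        | $0=0 $1=0 $2=0 $3=15 $4=13
PC=5  xori  $4, $0, 10       | $0=0 $1=0 $2=0 $3=15 $4=10
PC=6  bne  $0, $3, L10       | $0=0 $1=0 $2=0 $3=15 $4=10  [TAKEN]
PC=7  slti  $4, $1, 11       | $0=0 $1=0 $2=0 $3=15 $4=1
PC=10 xori  $0, $2, 13       | $0=0 $1=0 $2=0 $3=15 $4=1

1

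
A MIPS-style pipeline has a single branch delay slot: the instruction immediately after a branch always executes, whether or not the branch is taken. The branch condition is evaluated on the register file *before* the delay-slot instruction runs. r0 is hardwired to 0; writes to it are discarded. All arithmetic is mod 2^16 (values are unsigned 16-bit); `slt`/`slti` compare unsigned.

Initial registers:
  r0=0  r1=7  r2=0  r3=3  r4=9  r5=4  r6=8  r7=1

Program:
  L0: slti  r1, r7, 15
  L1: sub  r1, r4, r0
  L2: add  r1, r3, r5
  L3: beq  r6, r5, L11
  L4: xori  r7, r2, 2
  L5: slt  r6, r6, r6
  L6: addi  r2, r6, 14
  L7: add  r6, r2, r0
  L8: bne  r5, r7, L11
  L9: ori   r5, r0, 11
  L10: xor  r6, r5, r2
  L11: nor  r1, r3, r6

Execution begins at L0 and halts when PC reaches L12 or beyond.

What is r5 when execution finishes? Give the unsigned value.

#0 slti  r1, r7, 15 ; 0/1/0/3/9/4/8/1
#1 sub  r1, r4, r0 ; 0/9/0/3/9/4/8/1
#2 add  r1, r3, r5 ; 0/7/0/3/9/4/8/1
#3 beq  r6, r5, L11 ; 0/7/0/3/9/4/8/1 ; →fallthru
#4 xori  r7, r2, 2 ; 0/7/0/3/9/4/8/2
#5 slt  r6, r6, r6 ; 0/7/0/3/9/4/0/2
#6 addi  r2, r6, 14 ; 0/7/14/3/9/4/0/2
#7 add  r6, r2, r0 ; 0/7/14/3/9/4/14/2
#8 bne  r5, r7, L11 ; 0/7/14/3/9/4/14/2 ; →target
#9 ori   r5, r0, 11 ; 0/7/14/3/9/11/14/2
#11 nor  r1, r3, r6 ; 0/65520/14/3/9/11/14/2

11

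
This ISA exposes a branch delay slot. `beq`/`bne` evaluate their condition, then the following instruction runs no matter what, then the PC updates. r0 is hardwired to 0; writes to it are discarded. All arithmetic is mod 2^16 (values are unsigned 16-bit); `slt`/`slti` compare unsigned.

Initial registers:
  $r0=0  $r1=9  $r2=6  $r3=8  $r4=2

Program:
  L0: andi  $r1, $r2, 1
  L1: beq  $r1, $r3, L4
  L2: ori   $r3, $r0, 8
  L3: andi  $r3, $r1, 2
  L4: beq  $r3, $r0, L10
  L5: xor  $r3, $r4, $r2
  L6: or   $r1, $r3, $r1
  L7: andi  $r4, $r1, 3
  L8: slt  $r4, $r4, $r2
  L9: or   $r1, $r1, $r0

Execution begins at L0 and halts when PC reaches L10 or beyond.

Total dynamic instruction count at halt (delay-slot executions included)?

  step pc=0: andi  $r1, $r2, 1  regs=(0,0,6,8,2)
  step pc=1: beq  $r1, $r3, L4  cond=F  regs=(0,0,6,8,2)
  step pc=2: ori   $r3, $r0, 8  regs=(0,0,6,8,2)
  step pc=3: andi  $r3, $r1, 2  regs=(0,0,6,0,2)
  step pc=4: beq  $r3, $r0, L10  cond=T  regs=(0,0,6,0,2)
  step pc=5: xor  $r3, $r4, $r2  regs=(0,0,6,4,2)

6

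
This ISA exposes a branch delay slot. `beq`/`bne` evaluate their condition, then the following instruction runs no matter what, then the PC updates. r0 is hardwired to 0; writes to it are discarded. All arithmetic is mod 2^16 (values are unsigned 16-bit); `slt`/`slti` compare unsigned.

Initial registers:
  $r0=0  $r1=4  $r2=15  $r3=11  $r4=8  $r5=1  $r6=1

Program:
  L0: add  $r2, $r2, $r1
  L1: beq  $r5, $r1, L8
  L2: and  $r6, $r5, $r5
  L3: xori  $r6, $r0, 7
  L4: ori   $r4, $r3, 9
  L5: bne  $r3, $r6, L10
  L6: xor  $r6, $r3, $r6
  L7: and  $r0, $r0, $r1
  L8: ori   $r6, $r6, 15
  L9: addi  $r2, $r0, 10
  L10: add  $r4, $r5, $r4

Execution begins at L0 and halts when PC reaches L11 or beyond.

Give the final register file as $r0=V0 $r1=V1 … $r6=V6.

$r0=0 $r1=4 $r2=19 $r3=11 $r4=12 $r5=1 $r6=12

[0] add  $r2, $r2, $r1  →  {$r0:0, $r1:4, $r2:19, $r3:11, $r4:8, $r5:1, $r6:1}
[1] beq  $r5, $r1, L8  →  {$r0:0, $r1:4, $r2:19, $r3:11, $r4:8, $r5:1, $r6:1}  ⟨branch fallthrough⟩
[2] and  $r6, $r5, $r5  →  {$r0:0, $r1:4, $r2:19, $r3:11, $r4:8, $r5:1, $r6:1}
[3] xori  $r6, $r0, 7  →  {$r0:0, $r1:4, $r2:19, $r3:11, $r4:8, $r5:1, $r6:7}
[4] ori   $r4, $r3, 9  →  {$r0:0, $r1:4, $r2:19, $r3:11, $r4:11, $r5:1, $r6:7}
[5] bne  $r3, $r6, L10  →  {$r0:0, $r1:4, $r2:19, $r3:11, $r4:11, $r5:1, $r6:7}  ⟨branch taken⟩
[6] xor  $r6, $r3, $r6  →  {$r0:0, $r1:4, $r2:19, $r3:11, $r4:11, $r5:1, $r6:12}
[10] add  $r4, $r5, $r4  →  {$r0:0, $r1:4, $r2:19, $r3:11, $r4:12, $r5:1, $r6:12}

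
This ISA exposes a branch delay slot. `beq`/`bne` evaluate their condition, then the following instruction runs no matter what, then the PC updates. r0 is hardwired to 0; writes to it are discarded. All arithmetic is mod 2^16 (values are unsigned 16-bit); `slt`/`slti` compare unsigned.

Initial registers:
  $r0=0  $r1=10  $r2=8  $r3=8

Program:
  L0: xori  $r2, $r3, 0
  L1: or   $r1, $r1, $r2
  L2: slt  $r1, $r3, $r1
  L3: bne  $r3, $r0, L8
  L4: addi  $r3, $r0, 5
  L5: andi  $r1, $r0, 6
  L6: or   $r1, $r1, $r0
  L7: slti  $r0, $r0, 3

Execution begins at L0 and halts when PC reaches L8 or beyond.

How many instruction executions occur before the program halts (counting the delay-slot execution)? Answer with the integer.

5

PC=0  xori  $r2, $r3, 0      | $r0=0 $r1=10 $r2=8 $r3=8
PC=1  or   $r1, $r1, $r2     | $r0=0 $r1=10 $r2=8 $r3=8
PC=2  slt  $r1, $r3, $r1     | $r0=0 $r1=1 $r2=8 $r3=8
PC=3  bne  $r3, $r0, L8      | $r0=0 $r1=1 $r2=8 $r3=8  [TAKEN]
PC=4  addi  $r3, $r0, 5      | $r0=0 $r1=1 $r2=8 $r3=5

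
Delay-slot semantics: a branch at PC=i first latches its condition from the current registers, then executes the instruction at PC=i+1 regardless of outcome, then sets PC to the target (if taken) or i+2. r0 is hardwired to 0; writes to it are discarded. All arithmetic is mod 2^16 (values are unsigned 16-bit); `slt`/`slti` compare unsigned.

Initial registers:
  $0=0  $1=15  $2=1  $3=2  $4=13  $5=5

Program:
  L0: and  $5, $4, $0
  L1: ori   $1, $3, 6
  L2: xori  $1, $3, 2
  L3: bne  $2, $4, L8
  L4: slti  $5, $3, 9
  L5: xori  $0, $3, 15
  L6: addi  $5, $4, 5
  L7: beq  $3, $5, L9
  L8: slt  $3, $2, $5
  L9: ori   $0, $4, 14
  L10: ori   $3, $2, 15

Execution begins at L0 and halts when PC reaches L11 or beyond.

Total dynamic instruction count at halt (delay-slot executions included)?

  step pc=0: and  $5, $4, $0  regs=(0,15,1,2,13,0)
  step pc=1: ori   $1, $3, 6  regs=(0,6,1,2,13,0)
  step pc=2: xori  $1, $3, 2  regs=(0,0,1,2,13,0)
  step pc=3: bne  $2, $4, L8  cond=T  regs=(0,0,1,2,13,0)
  step pc=4: slti  $5, $3, 9  regs=(0,0,1,2,13,1)
  step pc=8: slt  $3, $2, $5  regs=(0,0,1,0,13,1)
  step pc=9: ori   $0, $4, 14  regs=(0,0,1,0,13,1)
  step pc=10: ori   $3, $2, 15  regs=(0,0,1,15,13,1)

8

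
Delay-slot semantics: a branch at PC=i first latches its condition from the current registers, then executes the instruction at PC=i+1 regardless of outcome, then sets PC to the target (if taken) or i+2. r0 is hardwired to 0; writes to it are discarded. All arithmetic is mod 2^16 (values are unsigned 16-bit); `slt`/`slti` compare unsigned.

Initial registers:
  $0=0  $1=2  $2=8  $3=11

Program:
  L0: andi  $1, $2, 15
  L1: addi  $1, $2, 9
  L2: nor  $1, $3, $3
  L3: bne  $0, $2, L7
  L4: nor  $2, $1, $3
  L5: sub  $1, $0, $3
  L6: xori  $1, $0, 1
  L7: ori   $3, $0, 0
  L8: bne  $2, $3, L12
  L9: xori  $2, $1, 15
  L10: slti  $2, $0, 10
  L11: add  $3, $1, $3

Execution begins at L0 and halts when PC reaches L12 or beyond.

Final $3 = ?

65524

[0] andi  $1, $2, 15  →  {$0:0, $1:8, $2:8, $3:11}
[1] addi  $1, $2, 9  →  {$0:0, $1:17, $2:8, $3:11}
[2] nor  $1, $3, $3  →  {$0:0, $1:65524, $2:8, $3:11}
[3] bne  $0, $2, L7  →  {$0:0, $1:65524, $2:8, $3:11}  ⟨branch taken⟩
[4] nor  $2, $1, $3  →  {$0:0, $1:65524, $2:0, $3:11}
[7] ori   $3, $0, 0  →  {$0:0, $1:65524, $2:0, $3:0}
[8] bne  $2, $3, L12  →  {$0:0, $1:65524, $2:0, $3:0}  ⟨branch fallthrough⟩
[9] xori  $2, $1, 15  →  {$0:0, $1:65524, $2:65531, $3:0}
[10] slti  $2, $0, 10  →  {$0:0, $1:65524, $2:1, $3:0}
[11] add  $3, $1, $3  →  {$0:0, $1:65524, $2:1, $3:65524}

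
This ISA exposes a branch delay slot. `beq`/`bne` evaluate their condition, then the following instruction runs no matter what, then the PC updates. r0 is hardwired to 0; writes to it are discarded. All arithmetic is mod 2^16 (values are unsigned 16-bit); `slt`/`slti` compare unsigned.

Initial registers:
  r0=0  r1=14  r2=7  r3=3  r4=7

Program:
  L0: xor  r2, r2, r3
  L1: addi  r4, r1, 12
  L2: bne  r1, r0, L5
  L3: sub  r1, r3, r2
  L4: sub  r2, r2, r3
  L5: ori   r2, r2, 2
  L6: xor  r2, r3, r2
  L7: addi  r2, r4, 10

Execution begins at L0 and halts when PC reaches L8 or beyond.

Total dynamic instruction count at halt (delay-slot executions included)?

[0] xor  r2, r2, r3  →  {r0:0, r1:14, r2:4, r3:3, r4:7}
[1] addi  r4, r1, 12  →  {r0:0, r1:14, r2:4, r3:3, r4:26}
[2] bne  r1, r0, L5  →  {r0:0, r1:14, r2:4, r3:3, r4:26}  ⟨branch taken⟩
[3] sub  r1, r3, r2  →  {r0:0, r1:65535, r2:4, r3:3, r4:26}
[5] ori   r2, r2, 2  →  {r0:0, r1:65535, r2:6, r3:3, r4:26}
[6] xor  r2, r3, r2  →  {r0:0, r1:65535, r2:5, r3:3, r4:26}
[7] addi  r2, r4, 10  →  {r0:0, r1:65535, r2:36, r3:3, r4:26}

7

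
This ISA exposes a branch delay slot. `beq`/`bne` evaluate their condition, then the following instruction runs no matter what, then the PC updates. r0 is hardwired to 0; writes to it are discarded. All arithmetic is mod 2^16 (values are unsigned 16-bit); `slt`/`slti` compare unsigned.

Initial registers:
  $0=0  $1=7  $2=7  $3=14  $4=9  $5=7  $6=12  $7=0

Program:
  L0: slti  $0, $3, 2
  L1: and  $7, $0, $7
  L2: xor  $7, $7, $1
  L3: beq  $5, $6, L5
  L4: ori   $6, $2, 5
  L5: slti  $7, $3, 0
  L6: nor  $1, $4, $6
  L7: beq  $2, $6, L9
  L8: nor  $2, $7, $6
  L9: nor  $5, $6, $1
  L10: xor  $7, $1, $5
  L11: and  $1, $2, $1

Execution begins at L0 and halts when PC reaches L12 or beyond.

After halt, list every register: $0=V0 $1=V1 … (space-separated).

  step pc=0: slti  $0, $3, 2  regs=(0,7,7,14,9,7,12,0)
  step pc=1: and  $7, $0, $7  regs=(0,7,7,14,9,7,12,0)
  step pc=2: xor  $7, $7, $1  regs=(0,7,7,14,9,7,12,7)
  step pc=3: beq  $5, $6, L5  cond=F  regs=(0,7,7,14,9,7,12,7)
  step pc=4: ori   $6, $2, 5  regs=(0,7,7,14,9,7,7,7)
  step pc=5: slti  $7, $3, 0  regs=(0,7,7,14,9,7,7,0)
  step pc=6: nor  $1, $4, $6  regs=(0,65520,7,14,9,7,7,0)
  step pc=7: beq  $2, $6, L9  cond=T  regs=(0,65520,7,14,9,7,7,0)
  step pc=8: nor  $2, $7, $6  regs=(0,65520,65528,14,9,7,7,0)
  step pc=9: nor  $5, $6, $1  regs=(0,65520,65528,14,9,8,7,0)
  step pc=10: xor  $7, $1, $5  regs=(0,65520,65528,14,9,8,7,65528)
  step pc=11: and  $1, $2, $1  regs=(0,65520,65528,14,9,8,7,65528)

$0=0 $1=65520 $2=65528 $3=14 $4=9 $5=8 $6=7 $7=65528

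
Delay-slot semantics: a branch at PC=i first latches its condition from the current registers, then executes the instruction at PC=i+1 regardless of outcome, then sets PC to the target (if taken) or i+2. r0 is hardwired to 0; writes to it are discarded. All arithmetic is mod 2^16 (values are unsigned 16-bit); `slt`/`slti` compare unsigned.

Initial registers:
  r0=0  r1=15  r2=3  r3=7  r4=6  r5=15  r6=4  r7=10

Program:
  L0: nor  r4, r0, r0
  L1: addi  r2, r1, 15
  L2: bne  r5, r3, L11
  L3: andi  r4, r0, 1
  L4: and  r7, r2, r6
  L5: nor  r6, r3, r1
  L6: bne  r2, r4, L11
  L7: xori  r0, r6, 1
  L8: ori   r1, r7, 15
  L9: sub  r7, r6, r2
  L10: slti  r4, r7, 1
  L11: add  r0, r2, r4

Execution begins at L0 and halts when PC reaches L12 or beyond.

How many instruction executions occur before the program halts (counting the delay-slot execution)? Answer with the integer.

5

[0] nor  r4, r0, r0  →  {r0:0, r1:15, r2:3, r3:7, r4:65535, r5:15, r6:4, r7:10}
[1] addi  r2, r1, 15  →  {r0:0, r1:15, r2:30, r3:7, r4:65535, r5:15, r6:4, r7:10}
[2] bne  r5, r3, L11  →  {r0:0, r1:15, r2:30, r3:7, r4:65535, r5:15, r6:4, r7:10}  ⟨branch taken⟩
[3] andi  r4, r0, 1  →  {r0:0, r1:15, r2:30, r3:7, r4:0, r5:15, r6:4, r7:10}
[11] add  r0, r2, r4  →  {r0:0, r1:15, r2:30, r3:7, r4:0, r5:15, r6:4, r7:10}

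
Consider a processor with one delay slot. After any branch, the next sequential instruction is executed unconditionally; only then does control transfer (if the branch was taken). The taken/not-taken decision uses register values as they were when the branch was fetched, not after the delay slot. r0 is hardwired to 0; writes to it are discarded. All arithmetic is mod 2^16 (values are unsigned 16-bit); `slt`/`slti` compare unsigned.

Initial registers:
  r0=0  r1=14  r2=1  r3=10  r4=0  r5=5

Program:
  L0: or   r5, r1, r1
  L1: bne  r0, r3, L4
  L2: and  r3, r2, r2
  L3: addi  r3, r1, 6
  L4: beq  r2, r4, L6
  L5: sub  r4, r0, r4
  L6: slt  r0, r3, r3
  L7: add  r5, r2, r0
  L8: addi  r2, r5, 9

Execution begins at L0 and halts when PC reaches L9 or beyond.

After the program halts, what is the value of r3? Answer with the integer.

[0] or   r5, r1, r1  →  {r0:0, r1:14, r2:1, r3:10, r4:0, r5:14}
[1] bne  r0, r3, L4  →  {r0:0, r1:14, r2:1, r3:10, r4:0, r5:14}  ⟨branch taken⟩
[2] and  r3, r2, r2  →  {r0:0, r1:14, r2:1, r3:1, r4:0, r5:14}
[4] beq  r2, r4, L6  →  {r0:0, r1:14, r2:1, r3:1, r4:0, r5:14}  ⟨branch fallthrough⟩
[5] sub  r4, r0, r4  →  {r0:0, r1:14, r2:1, r3:1, r4:0, r5:14}
[6] slt  r0, r3, r3  →  {r0:0, r1:14, r2:1, r3:1, r4:0, r5:14}
[7] add  r5, r2, r0  →  {r0:0, r1:14, r2:1, r3:1, r4:0, r5:1}
[8] addi  r2, r5, 9  →  {r0:0, r1:14, r2:10, r3:1, r4:0, r5:1}

1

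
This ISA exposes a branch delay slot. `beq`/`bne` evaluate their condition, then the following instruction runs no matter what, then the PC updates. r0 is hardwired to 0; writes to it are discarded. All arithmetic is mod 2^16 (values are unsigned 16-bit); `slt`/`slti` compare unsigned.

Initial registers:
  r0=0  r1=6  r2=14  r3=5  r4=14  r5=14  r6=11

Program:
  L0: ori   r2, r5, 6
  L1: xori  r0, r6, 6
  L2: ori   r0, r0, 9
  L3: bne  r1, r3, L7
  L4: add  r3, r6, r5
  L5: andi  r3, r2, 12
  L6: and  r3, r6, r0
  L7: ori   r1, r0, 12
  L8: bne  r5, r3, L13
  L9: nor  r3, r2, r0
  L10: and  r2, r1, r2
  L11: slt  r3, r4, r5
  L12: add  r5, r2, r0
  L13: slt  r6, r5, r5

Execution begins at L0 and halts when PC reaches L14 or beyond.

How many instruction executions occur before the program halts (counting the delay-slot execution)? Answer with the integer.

PC=0  ori   r2, r5, 6        | r0=0 r1=6 r2=14 r3=5 r4=14 r5=14 r6=11
PC=1  xori  r0, r6, 6        | r0=0 r1=6 r2=14 r3=5 r4=14 r5=14 r6=11
PC=2  ori   r0, r0, 9        | r0=0 r1=6 r2=14 r3=5 r4=14 r5=14 r6=11
PC=3  bne  r1, r3, L7        | r0=0 r1=6 r2=14 r3=5 r4=14 r5=14 r6=11  [TAKEN]
PC=4  add  r3, r6, r5        | r0=0 r1=6 r2=14 r3=25 r4=14 r5=14 r6=11
PC=7  ori   r1, r0, 12       | r0=0 r1=12 r2=14 r3=25 r4=14 r5=14 r6=11
PC=8  bne  r5, r3, L13       | r0=0 r1=12 r2=14 r3=25 r4=14 r5=14 r6=11  [TAKEN]
PC=9  nor  r3, r2, r0        | r0=0 r1=12 r2=14 r3=65521 r4=14 r5=14 r6=11
PC=13 slt  r6, r5, r5        | r0=0 r1=12 r2=14 r3=65521 r4=14 r5=14 r6=0

9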